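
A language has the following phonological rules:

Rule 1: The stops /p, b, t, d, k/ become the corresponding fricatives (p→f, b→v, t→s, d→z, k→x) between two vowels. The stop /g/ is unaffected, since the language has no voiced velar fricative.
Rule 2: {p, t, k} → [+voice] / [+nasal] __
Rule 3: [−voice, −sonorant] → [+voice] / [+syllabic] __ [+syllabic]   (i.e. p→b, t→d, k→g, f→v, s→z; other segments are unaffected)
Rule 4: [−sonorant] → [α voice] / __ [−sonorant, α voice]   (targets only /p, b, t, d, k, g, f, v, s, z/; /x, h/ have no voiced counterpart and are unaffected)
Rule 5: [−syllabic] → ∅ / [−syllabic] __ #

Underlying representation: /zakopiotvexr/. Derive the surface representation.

zaxoviodvex

Rule 1 (intervocalic spirantization): /k/ is a stop between vowels /a/ and /o/, so it spirantizes to the fricative [x]. /p/ is a stop between vowels /o/ and /i/, so it spirantizes to the fricative [f]. /zakopiotvexr/ → zaxofiotvexr.
Rule 2 (post-nasal voicing): no segment meets the environment; /zaxofiotvexr/ is unchanged.
Rule 3 (intervocalic voicing): /f/ is a voiceless obstruent between vowels /o/ and /i/, so it voices to [v]. /zaxofiotvexr/ → zaxoviotvexr.
Rule 4 (regressive voicing assimilation): /t/ precedes the voiced obstruent /v/, so it voices to [d] by assimilation. /zaxoviotvexr/ → zaxoviodvexr.
Rule 5 (final cluster simplification): /r/ is the second consonant of a word-final cluster /xr/, so it deletes. /zaxoviodvexr/ → zaxoviodvex.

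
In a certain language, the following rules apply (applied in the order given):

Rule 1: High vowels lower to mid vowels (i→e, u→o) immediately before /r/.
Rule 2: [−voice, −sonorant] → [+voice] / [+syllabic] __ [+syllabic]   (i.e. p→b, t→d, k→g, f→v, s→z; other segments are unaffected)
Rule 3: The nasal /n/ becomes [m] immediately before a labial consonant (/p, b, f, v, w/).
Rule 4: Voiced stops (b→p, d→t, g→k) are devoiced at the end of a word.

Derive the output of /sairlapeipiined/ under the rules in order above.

saerlabeibiinet

Rule 1 (pre-rhotic lowering): /i/ is a high vowel immediately before /r/, so it lowers to [e]. /sairlapeipiined/ → saerlapeipiined.
Rule 2 (intervocalic voicing): /p/ is a voiceless obstruent between vowels /a/ and /e/, so it voices to [b]. /p/ is a voiceless obstruent between vowels /i/ and /i/, so it voices to [b]. /saerlapeipiined/ → saerlabeibiined.
Rule 3 (nasal place assimilation): no segment meets the environment; /saerlabeibiined/ is unchanged.
Rule 4 (final devoicing): /d/ is a voiced stop in word-final position, so it devoices to [t]. /saerlabeibiined/ → saerlabeibiinet.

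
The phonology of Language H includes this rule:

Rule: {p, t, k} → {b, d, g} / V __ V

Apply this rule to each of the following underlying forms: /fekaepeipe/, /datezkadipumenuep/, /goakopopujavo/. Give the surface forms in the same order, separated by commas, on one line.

/fekaepeipe/: /k/ is a voiceless stop between vowels /e/ and /a/, so it voices to [g]. /p/ is a voiceless stop between vowels /e/ and /e/, so it voices to [b]. /p/ is a voiceless stop between vowels /i/ and /e/, so it voices to [b]. → [fegaebeibe].
/datezkadipumenuep/: /t/ is a voiceless stop between vowels /a/ and /e/, so it voices to [d]. /p/ is a voiceless stop between vowels /i/ and /u/, so it voices to [b]. → [dadezkadibumenuep].
/goakopopujavo/: /k/ is a voiceless stop between vowels /a/ and /o/, so it voices to [g]. /p/ is a voiceless stop between vowels /o/ and /o/, so it voices to [b]. /p/ is a voiceless stop between vowels /o/ and /u/, so it voices to [b]. → [goagobobujavo].

fegaebeibe, dadezkadibumenuep, goagobobujavo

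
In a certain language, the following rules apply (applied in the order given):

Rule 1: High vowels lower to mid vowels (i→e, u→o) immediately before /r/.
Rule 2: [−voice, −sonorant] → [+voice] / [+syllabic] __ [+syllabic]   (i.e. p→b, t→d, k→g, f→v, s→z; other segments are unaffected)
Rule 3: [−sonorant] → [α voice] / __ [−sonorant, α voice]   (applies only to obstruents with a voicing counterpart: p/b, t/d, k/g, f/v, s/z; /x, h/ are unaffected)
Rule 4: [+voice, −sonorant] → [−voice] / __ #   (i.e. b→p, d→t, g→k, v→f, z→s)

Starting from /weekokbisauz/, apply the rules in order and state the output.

Rule 1 (pre-rhotic lowering): no segment meets the environment; /weekokbisauz/ is unchanged.
Rule 2 (intervocalic voicing): /k/ is a voiceless obstruent between vowels /e/ and /o/, so it voices to [g]. /s/ is a voiceless obstruent between vowels /i/ and /a/, so it voices to [z]. /weekokbisauz/ → weegokbizauz.
Rule 3 (regressive voicing assimilation): /k/ precedes the voiced obstruent /b/, so it voices to [g] by assimilation. /weegokbizauz/ → weegogbizauz.
Rule 4 (final devoicing): /z/ is a voiced obstruent in word-final position, so it devoices to [s]. /weegogbizauz/ → weegogbizaus.

weegogbizaus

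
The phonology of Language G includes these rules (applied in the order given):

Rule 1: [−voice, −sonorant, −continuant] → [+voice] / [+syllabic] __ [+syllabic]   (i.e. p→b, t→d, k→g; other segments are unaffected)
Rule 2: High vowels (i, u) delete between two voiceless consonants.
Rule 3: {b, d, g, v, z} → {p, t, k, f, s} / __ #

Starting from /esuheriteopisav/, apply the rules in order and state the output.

Rule 1 (intervocalic voicing): /t/ is a voiceless stop between vowels /i/ and /e/, so it voices to [d]. /p/ is a voiceless stop between vowels /o/ and /i/, so it voices to [b]. /esuheriteopisav/ → esuherideobisav.
Rule 2 (high vowel syncope): /u/ is a high vowel flanked by voiceless consonants /s/ and /h/, so it deletes. /esuherideobisav/ → esherideobisav.
Rule 3 (final devoicing): /v/ is a voiced obstruent in word-final position, so it devoices to [f]. /esherideobisav/ → esherideobisaf.

esherideobisaf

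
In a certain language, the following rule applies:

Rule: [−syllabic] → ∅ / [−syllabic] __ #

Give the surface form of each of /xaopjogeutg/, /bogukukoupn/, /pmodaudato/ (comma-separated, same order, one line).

xaopjogeut, bogukukoup, pmodaudato

/xaopjogeutg/: /g/ is the second consonant of a word-final cluster /tg/, so it deletes. → [xaopjogeut].
/bogukukoupn/: /n/ is the second consonant of a word-final cluster /pn/, so it deletes. → [bogukukoup].
/pmodaudato/: the rule's environment is not met; surfaces unchanged as [pmodaudato].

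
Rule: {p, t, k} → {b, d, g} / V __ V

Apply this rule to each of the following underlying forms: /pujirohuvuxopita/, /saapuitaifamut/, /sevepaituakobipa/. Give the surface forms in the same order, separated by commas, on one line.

/pujirohuvuxopita/: /p/ is a voiceless stop between vowels /o/ and /i/, so it voices to [b]. /t/ is a voiceless stop between vowels /i/ and /a/, so it voices to [d]. → [pujirohuvuxobida].
/saapuitaifamut/: /p/ is a voiceless stop between vowels /a/ and /u/, so it voices to [b]. /t/ is a voiceless stop between vowels /i/ and /a/, so it voices to [d]. → [saabuidaifamut].
/sevepaituakobipa/: /p/ is a voiceless stop between vowels /e/ and /a/, so it voices to [b]. /t/ is a voiceless stop between vowels /i/ and /u/, so it voices to [d]. /k/ is a voiceless stop between vowels /a/ and /o/, so it voices to [g]. /p/ is a voiceless stop between vowels /i/ and /a/, so it voices to [b]. → [sevebaiduagobiba].

pujirohuvuxobida, saabuidaifamut, sevebaiduagobiba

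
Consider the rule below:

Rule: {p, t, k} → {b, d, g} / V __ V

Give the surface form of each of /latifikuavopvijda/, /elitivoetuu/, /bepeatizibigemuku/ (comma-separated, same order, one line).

ladifiguavopvijda, elidivoeduu, bebeadizibigemugu

/latifikuavopvijda/: /t/ is a voiceless stop between vowels /a/ and /i/, so it voices to [d]. /k/ is a voiceless stop between vowels /i/ and /u/, so it voices to [g]. → [ladifiguavopvijda].
/elitivoetuu/: /t/ is a voiceless stop between vowels /i/ and /i/, so it voices to [d]. /t/ is a voiceless stop between vowels /e/ and /u/, so it voices to [d]. → [elidivoeduu].
/bepeatizibigemuku/: /p/ is a voiceless stop between vowels /e/ and /e/, so it voices to [b]. /t/ is a voiceless stop between vowels /a/ and /i/, so it voices to [d]. /k/ is a voiceless stop between vowels /u/ and /u/, so it voices to [g]. → [bebeadizibigemugu].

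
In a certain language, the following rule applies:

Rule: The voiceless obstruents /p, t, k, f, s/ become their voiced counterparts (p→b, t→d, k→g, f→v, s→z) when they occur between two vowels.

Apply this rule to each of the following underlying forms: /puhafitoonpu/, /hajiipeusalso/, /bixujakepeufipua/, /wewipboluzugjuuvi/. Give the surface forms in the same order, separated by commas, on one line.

puhavidoonpu, hajiibeuzalso, bixujagebeuvibua, wewipboluzugjuuvi

/puhafitoonpu/: /f/ is a voiceless obstruent between vowels /a/ and /i/, so it voices to [v]. /t/ is a voiceless obstruent between vowels /i/ and /o/, so it voices to [d]. → [puhavidoonpu].
/hajiipeusalso/: /p/ is a voiceless obstruent between vowels /i/ and /e/, so it voices to [b]. /s/ is a voiceless obstruent between vowels /u/ and /a/, so it voices to [z]. → [hajiibeuzalso].
/bixujakepeufipua/: /k/ is a voiceless obstruent between vowels /a/ and /e/, so it voices to [g]. /p/ is a voiceless obstruent between vowels /e/ and /e/, so it voices to [b]. /f/ is a voiceless obstruent between vowels /u/ and /i/, so it voices to [v]. /p/ is a voiceless obstruent between vowels /i/ and /u/, so it voices to [b]. → [bixujagebeuvibua].
/wewipboluzugjuuvi/: the rule's environment is not met; surfaces unchanged as [wewipboluzugjuuvi].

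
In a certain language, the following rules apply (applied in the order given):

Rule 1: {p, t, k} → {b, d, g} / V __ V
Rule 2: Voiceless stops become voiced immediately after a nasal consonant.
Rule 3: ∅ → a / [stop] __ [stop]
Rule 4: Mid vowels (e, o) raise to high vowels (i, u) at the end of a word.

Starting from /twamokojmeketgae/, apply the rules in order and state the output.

Rule 1 (intervocalic voicing): /k/ is a voiceless stop between vowels /o/ and /o/, so it voices to [g]. /k/ is a voiceless stop between vowels /e/ and /e/, so it voices to [g]. /twamokojmeketgae/ → twamogojmegetgae.
Rule 2 (post-nasal voicing): no segment meets the environment; /twamogojmegetgae/ is unchanged.
Rule 3 (stop-cluster a-epenthesis): /t/ and /g/ form a stop–stop cluster, so [a] is inserted between them. /twamogojmegetgae/ → twamogojmegetagae.
Rule 4 (final vowel raising): /e/ is a mid vowel in word-final position, so it raises to [i]. /twamogojmegetagae/ → twamogojmegetagai.

twamogojmegetagai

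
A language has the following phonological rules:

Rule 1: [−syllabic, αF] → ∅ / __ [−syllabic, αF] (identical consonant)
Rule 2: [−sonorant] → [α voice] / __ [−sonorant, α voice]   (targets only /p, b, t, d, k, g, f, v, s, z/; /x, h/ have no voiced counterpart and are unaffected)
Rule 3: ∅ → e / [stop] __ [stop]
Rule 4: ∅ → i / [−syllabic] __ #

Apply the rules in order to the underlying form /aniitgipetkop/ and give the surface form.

Rule 1 (degemination): no segment meets the environment; /aniitgipetkop/ is unchanged.
Rule 2 (regressive voicing assimilation): /t/ precedes the voiced obstruent /g/, so it voices to [d] by assimilation. /aniitgipetkop/ → aniidgipetkop.
Rule 3 (stop-cluster e-epenthesis): /d/ and /g/ form a stop–stop cluster, so [e] is inserted between them. /t/ and /k/ form a stop–stop cluster, so [e] is inserted between them. /aniidgipetkop/ → aniidegipetekop.
Rule 4 (final i-epenthesis): the form ends in the consonant /p/, so [i] is inserted word-finally. /aniidegipetekop/ → aniidegipetekopi.

aniidegipetekopi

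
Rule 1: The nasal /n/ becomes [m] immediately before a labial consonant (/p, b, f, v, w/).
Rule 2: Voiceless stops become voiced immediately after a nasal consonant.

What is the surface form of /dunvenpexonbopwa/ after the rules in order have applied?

Rule 1 (nasal place assimilation): /n/ precedes the labial consonant /v/, so it assimilates in place to [m]. /n/ precedes the labial consonant /p/, so it assimilates in place to [m]. /n/ precedes the labial consonant /b/, so it assimilates in place to [m]. /dunvenpexonbopwa/ → dumvempexombopwa.
Rule 2 (post-nasal voicing): /p/ is a voiceless stop immediately after the nasal /m/, so it voices to [b]. /dumvempexombopwa/ → dumvembexombopwa.

dumvembexombopwa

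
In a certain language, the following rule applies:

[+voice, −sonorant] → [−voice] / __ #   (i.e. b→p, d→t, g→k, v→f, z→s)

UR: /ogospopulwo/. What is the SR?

ogospopulwo

No segment of /ogospopulwo/ meets the structural description of the rule, so the form surfaces unchanged.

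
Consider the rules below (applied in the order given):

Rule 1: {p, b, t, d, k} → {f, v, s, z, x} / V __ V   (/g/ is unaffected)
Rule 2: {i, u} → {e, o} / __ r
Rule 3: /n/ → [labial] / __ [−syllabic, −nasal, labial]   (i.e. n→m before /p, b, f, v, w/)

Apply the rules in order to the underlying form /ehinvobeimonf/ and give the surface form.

Rule 1 (intervocalic spirantization): /b/ is a stop between vowels /o/ and /e/, so it spirantizes to the fricative [v]. /ehinvobeimonf/ → ehinvoveimonf.
Rule 2 (pre-rhotic lowering): no segment meets the environment; /ehinvoveimonf/ is unchanged.
Rule 3 (nasal place assimilation): /n/ precedes the labial consonant /v/, so it assimilates in place to [m]. /n/ precedes the labial consonant /f/, so it assimilates in place to [m]. /ehinvoveimonf/ → ehimvoveimomf.

ehimvoveimomf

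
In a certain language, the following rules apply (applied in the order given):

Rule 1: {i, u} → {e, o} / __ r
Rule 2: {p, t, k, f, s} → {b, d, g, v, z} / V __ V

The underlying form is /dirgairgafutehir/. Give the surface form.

Rule 1 (pre-rhotic lowering): /i/ is a high vowel immediately before /r/, so it lowers to [e]. /i/ is a high vowel immediately before /r/, so it lowers to [e]. /i/ is a high vowel immediately before /r/, so it lowers to [e]. /dirgairgafutehir/ → dergaergafuteher.
Rule 2 (intervocalic voicing): /f/ is a voiceless obstruent between vowels /a/ and /u/, so it voices to [v]. /t/ is a voiceless obstruent between vowels /u/ and /e/, so it voices to [d]. /dergaergafuteher/ → dergaergavudeher.

dergaergavudeher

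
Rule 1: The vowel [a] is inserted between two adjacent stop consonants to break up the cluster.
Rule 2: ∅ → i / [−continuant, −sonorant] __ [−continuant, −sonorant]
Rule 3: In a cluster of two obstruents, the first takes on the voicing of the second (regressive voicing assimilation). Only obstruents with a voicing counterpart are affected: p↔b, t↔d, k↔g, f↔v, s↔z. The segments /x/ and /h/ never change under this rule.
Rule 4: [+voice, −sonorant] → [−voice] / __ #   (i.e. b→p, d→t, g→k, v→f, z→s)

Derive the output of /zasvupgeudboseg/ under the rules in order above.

Rule 1 (stop-cluster a-epenthesis): /p/ and /g/ form a stop–stop cluster, so [a] is inserted between them. /d/ and /b/ form a stop–stop cluster, so [a] is inserted between them. /zasvupgeudboseg/ → zasvupageudaboseg.
Rule 2 (stop-cluster i-epenthesis): no segment meets the environment; /zasvupageudaboseg/ is unchanged.
Rule 3 (regressive voicing assimilation): /s/ precedes the voiced obstruent /v/, so it voices to [z] by assimilation. /zasvupageudaboseg/ → zazvupageudaboseg.
Rule 4 (final devoicing): /g/ is a voiced obstruent in word-final position, so it devoices to [k]. /zazvupageudaboseg/ → zazvupageudabosek.

zazvupageudabosek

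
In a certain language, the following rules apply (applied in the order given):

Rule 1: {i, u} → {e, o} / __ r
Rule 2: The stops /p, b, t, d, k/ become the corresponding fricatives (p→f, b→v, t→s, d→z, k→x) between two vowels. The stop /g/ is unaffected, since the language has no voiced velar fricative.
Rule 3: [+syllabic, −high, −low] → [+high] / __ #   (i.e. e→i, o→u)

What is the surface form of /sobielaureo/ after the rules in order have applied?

sovielaoreu

Rule 1 (pre-rhotic lowering): /u/ is a high vowel immediately before /r/, so it lowers to [o]. /sobielaureo/ → sobielaoreo.
Rule 2 (intervocalic spirantization): /b/ is a stop between vowels /o/ and /i/, so it spirantizes to the fricative [v]. /sobielaoreo/ → sovielaoreo.
Rule 3 (final vowel raising): /o/ is a mid vowel in word-final position, so it raises to [u]. /sovielaoreo/ → sovielaoreu.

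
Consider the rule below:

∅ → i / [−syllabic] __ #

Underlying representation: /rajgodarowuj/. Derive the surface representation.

the form ends in the consonant /j/, so [i] is inserted word-finally.
Surface form: [rajgodarowuji].

rajgodarowuji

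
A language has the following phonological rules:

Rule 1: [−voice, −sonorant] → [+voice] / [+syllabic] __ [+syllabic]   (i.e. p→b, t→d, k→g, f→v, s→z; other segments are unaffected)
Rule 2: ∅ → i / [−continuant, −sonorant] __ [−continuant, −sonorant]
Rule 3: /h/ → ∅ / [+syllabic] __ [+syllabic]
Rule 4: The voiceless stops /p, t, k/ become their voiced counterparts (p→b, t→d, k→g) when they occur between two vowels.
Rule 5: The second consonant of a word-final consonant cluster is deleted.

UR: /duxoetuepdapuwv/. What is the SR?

duxoeduebidabuw

Rule 1 (intervocalic voicing): /t/ is a voiceless obstruent between vowels /e/ and /u/, so it voices to [d]. /p/ is a voiceless obstruent between vowels /a/ and /u/, so it voices to [b]. /duxoetuepdapuwv/ → duxoeduepdabuwv.
Rule 2 (stop-cluster i-epenthesis): /p/ and /d/ form a stop–stop cluster, so [i] is inserted between them. /duxoeduepdabuwv/ → duxoeduepidabuwv.
Rule 3 (intervocalic h-deletion): no segment meets the environment; /duxoeduepidabuwv/ is unchanged.
Rule 4 (intervocalic voicing): /p/ is a voiceless stop between vowels /e/ and /i/, so it voices to [b]. /duxoeduepidabuwv/ → duxoeduebidabuwv.
Rule 5 (final cluster simplification): /v/ is the second consonant of a word-final cluster /wv/, so it deletes. /duxoeduebidabuwv/ → duxoeduebidabuw.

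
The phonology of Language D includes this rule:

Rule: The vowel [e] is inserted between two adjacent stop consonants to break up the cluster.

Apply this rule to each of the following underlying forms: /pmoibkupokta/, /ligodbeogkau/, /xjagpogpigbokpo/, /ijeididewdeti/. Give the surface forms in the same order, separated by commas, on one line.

/pmoibkupokta/: /b/ and /k/ form a stop–stop cluster, so [e] is inserted between them. /k/ and /t/ form a stop–stop cluster, so [e] is inserted between them. → [pmoibekupoketa].
/ligodbeogkau/: /d/ and /b/ form a stop–stop cluster, so [e] is inserted between them. /g/ and /k/ form a stop–stop cluster, so [e] is inserted between them. → [ligodebeogekau].
/xjagpogpigbokpo/: /g/ and /p/ form a stop–stop cluster, so [e] is inserted between them. /g/ and /p/ form a stop–stop cluster, so [e] is inserted between them. /g/ and /b/ form a stop–stop cluster, so [e] is inserted between them. /k/ and /p/ form a stop–stop cluster, so [e] is inserted between them. → [xjagepogepigebokepo].
/ijeididewdeti/: the rule's environment is not met; surfaces unchanged as [ijeididewdeti].

pmoibekupoketa, ligodebeogekau, xjagepogepigebokepo, ijeididewdeti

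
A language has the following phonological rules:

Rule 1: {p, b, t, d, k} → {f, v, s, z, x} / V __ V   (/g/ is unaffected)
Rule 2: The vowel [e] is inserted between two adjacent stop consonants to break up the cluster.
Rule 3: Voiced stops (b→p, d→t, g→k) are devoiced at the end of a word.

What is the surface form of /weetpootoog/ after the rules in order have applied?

Rule 1 (intervocalic spirantization): /t/ is a stop between vowels /o/ and /o/, so it spirantizes to the fricative [s]. /weetpootoog/ → weetpoosoog.
Rule 2 (stop-cluster e-epenthesis): /t/ and /p/ form a stop–stop cluster, so [e] is inserted between them. /weetpoosoog/ → weetepoosoog.
Rule 3 (final devoicing): /g/ is a voiced stop in word-final position, so it devoices to [k]. /weetepoosoog/ → weetepoosook.

weetepoosook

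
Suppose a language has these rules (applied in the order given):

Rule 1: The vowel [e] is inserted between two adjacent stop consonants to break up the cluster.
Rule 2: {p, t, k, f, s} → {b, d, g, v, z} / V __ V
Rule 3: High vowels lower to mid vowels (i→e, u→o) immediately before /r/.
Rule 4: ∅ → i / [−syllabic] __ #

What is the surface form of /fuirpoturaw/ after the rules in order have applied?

Rule 1 (stop-cluster e-epenthesis): no segment meets the environment; /fuirpoturaw/ is unchanged.
Rule 2 (intervocalic voicing): /t/ is a voiceless obstruent between vowels /o/ and /u/, so it voices to [d]. /fuirpoturaw/ → fuirpoduraw.
Rule 3 (pre-rhotic lowering): /i/ is a high vowel immediately before /r/, so it lowers to [e]. /u/ is a high vowel immediately before /r/, so it lowers to [o]. /fuirpoduraw/ → fuerpodoraw.
Rule 4 (final i-epenthesis): the form ends in the consonant /w/, so [i] is inserted word-finally. /fuerpodoraw/ → fuerpodorawi.

fuerpodorawi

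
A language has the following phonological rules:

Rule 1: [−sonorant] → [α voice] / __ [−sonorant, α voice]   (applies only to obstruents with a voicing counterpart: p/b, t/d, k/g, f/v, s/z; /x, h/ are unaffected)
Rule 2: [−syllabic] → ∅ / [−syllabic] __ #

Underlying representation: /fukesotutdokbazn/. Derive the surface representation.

fukesotuddogbaz

Rule 1 (regressive voicing assimilation): /t/ precedes the voiced obstruent /d/, so it voices to [d] by assimilation. /k/ precedes the voiced obstruent /b/, so it voices to [g] by assimilation. /fukesotutdokbazn/ → fukesotuddogbazn.
Rule 2 (final cluster simplification): /n/ is the second consonant of a word-final cluster /zn/, so it deletes. /fukesotuddogbazn/ → fukesotuddogbaz.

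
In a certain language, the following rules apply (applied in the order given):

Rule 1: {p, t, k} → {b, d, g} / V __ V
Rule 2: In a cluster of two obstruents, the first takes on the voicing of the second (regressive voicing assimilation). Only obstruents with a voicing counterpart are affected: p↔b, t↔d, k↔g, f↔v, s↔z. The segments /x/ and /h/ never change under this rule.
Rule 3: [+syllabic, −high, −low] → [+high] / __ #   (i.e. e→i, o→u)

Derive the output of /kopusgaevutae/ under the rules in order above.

Rule 1 (intervocalic voicing): /p/ is a voiceless stop between vowels /o/ and /u/, so it voices to [b]. /t/ is a voiceless stop between vowels /u/ and /a/, so it voices to [d]. /kopusgaevutae/ → kobusgaevudae.
Rule 2 (regressive voicing assimilation): /s/ precedes the voiced obstruent /g/, so it voices to [z] by assimilation. /kobusgaevudae/ → kobuzgaevudae.
Rule 3 (final vowel raising): /e/ is a mid vowel in word-final position, so it raises to [i]. /kobuzgaevudae/ → kobuzgaevudai.

kobuzgaevudai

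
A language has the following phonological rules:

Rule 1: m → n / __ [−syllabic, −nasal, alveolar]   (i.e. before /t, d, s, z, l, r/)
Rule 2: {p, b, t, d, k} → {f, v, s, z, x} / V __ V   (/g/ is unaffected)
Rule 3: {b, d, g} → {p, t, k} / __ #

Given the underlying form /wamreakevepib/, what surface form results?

Rule 1 (nasal place assimilation): /m/ precedes the alveolar consonant /r/, so it assimilates in place to [n]. /wamreakevepib/ → wanreakevepib.
Rule 2 (intervocalic spirantization): /k/ is a stop between vowels /a/ and /e/, so it spirantizes to the fricative [x]. /p/ is a stop between vowels /e/ and /i/, so it spirantizes to the fricative [f]. /wanreakevepib/ → wanreaxevefib.
Rule 3 (final devoicing): /b/ is a voiced stop in word-final position, so it devoices to [p]. /wanreaxevefib/ → wanreaxevefip.

wanreaxevefip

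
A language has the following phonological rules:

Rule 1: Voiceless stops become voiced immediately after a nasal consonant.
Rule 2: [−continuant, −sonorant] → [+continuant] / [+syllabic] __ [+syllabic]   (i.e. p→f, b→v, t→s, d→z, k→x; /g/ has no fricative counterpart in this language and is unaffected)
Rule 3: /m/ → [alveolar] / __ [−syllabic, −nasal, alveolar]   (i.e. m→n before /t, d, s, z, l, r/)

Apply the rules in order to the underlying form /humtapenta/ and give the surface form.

hundafenda

Rule 1 (post-nasal voicing): /t/ is a voiceless stop immediately after the nasal /m/, so it voices to [d]. /t/ is a voiceless stop immediately after the nasal /n/, so it voices to [d]. /humtapenta/ → humdapenda.
Rule 2 (intervocalic spirantization): /p/ is a stop between vowels /a/ and /e/, so it spirantizes to the fricative [f]. /humdapenda/ → humdafenda.
Rule 3 (nasal place assimilation): /m/ precedes the alveolar consonant /d/, so it assimilates in place to [n]. /humdafenda/ → hundafenda.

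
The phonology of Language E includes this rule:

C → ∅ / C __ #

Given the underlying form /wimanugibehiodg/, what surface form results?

wimanugibehiod

/g/ is the second consonant of a word-final cluster /dg/, so it deletes.
Surface form: [wimanugibehiod].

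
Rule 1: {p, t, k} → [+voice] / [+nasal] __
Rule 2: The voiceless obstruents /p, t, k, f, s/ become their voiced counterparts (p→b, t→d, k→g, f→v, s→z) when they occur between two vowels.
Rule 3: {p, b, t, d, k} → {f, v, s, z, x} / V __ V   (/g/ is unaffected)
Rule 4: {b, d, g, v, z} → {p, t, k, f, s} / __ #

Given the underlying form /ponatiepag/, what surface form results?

Rule 1 (post-nasal voicing): no segment meets the environment; /ponatiepag/ is unchanged.
Rule 2 (intervocalic voicing): /t/ is a voiceless obstruent between vowels /a/ and /i/, so it voices to [d]. /p/ is a voiceless obstruent between vowels /e/ and /a/, so it voices to [b]. /ponatiepag/ → ponadiebag.
Rule 3 (intervocalic spirantization): /d/ is a stop between vowels /a/ and /i/, so it spirantizes to the fricative [z]. /b/ is a stop between vowels /e/ and /a/, so it spirantizes to the fricative [v]. /ponadiebag/ → ponazievag.
Rule 4 (final devoicing): /g/ is a voiced obstruent in word-final position, so it devoices to [k]. /ponazievag/ → ponazievak.

ponazievak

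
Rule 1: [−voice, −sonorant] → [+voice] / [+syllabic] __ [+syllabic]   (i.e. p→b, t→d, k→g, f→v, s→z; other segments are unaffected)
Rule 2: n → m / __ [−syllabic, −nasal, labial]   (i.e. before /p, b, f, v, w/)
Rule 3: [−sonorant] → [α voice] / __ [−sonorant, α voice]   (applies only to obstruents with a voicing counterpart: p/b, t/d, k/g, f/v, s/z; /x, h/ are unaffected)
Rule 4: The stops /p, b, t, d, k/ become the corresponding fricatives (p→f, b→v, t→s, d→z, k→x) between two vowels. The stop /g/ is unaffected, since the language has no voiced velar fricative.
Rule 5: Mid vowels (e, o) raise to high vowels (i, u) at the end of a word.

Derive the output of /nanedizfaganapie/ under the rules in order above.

nanezisfaganavii

Rule 1 (intervocalic voicing): /p/ is a voiceless obstruent between vowels /a/ and /i/, so it voices to [b]. /nanedizfaganapie/ → nanedizfaganabie.
Rule 2 (nasal place assimilation): no segment meets the environment; /nanedizfaganabie/ is unchanged.
Rule 3 (regressive voicing assimilation): /z/ precedes the voiceless obstruent /f/, so it devoices to [s] by assimilation. /nanedizfaganabie/ → nanedisfaganabie.
Rule 4 (intervocalic spirantization): /d/ is a stop between vowels /e/ and /i/, so it spirantizes to the fricative [z]. /b/ is a stop between vowels /a/ and /i/, so it spirantizes to the fricative [v]. /nanedisfaganabie/ → nanezisfaganavie.
Rule 5 (final vowel raising): /e/ is a mid vowel in word-final position, so it raises to [i]. /nanezisfaganavie/ → nanezisfaganavii.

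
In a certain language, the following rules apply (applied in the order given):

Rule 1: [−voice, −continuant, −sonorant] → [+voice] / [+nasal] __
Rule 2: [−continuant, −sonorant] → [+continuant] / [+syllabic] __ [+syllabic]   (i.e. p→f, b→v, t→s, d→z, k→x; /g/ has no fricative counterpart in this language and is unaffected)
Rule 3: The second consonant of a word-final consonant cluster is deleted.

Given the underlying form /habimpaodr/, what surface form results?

havimbaod

Rule 1 (post-nasal voicing): /p/ is a voiceless stop immediately after the nasal /m/, so it voices to [b]. /habimpaodr/ → habimbaodr.
Rule 2 (intervocalic spirantization): /b/ is a stop between vowels /a/ and /i/, so it spirantizes to the fricative [v]. /habimbaodr/ → havimbaodr.
Rule 3 (final cluster simplification): /r/ is the second consonant of a word-final cluster /dr/, so it deletes. /havimbaodr/ → havimbaod.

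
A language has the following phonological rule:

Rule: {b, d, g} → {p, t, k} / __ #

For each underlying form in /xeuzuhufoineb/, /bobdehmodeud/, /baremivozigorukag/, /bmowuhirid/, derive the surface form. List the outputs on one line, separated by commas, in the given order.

xeuzuhufoinep, bobdehmodeut, baremivozigorukak, bmowuhirit

/xeuzuhufoineb/: /b/ is a voiced stop in word-final position, so it devoices to [p]. → [xeuzuhufoinep].
/bobdehmodeud/: /d/ is a voiced stop in word-final position, so it devoices to [t]. → [bobdehmodeut].
/baremivozigorukag/: /g/ is a voiced stop in word-final position, so it devoices to [k]. → [baremivozigorukak].
/bmowuhirid/: /d/ is a voiced stop in word-final position, so it devoices to [t]. → [bmowuhirit].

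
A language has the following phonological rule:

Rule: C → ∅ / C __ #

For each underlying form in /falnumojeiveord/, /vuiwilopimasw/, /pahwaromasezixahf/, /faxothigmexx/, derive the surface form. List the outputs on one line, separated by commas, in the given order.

falnumojeiveor, vuiwilopimas, pahwaromasezixah, faxothigmex

/falnumojeiveord/: /d/ is the second consonant of a word-final cluster /rd/, so it deletes. → [falnumojeiveor].
/vuiwilopimasw/: /w/ is the second consonant of a word-final cluster /sw/, so it deletes. → [vuiwilopimas].
/pahwaromasezixahf/: /f/ is the second consonant of a word-final cluster /hf/, so it deletes. → [pahwaromasezixah].
/faxothigmexx/: /x/ is the second consonant of a word-final cluster /xx/, so it deletes. → [faxothigmex].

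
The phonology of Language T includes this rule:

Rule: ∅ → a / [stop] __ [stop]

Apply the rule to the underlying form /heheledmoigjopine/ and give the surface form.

heheledmoigjopine

No segment of /heheledmoigjopine/ meets the structural description of the rule, so the form surfaces unchanged.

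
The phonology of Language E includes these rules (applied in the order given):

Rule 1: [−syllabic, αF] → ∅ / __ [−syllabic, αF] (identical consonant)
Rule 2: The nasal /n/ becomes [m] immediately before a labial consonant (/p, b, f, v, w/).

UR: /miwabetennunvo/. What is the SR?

miwabetenumvo

Rule 1 (degemination): /nn/ is a geminate; the first /n/ deletes. /miwabetennunvo/ → miwabetenunvo.
Rule 2 (nasal place assimilation): /n/ precedes the labial consonant /v/, so it assimilates in place to [m]. /miwabetenunvo/ → miwabetenumvo.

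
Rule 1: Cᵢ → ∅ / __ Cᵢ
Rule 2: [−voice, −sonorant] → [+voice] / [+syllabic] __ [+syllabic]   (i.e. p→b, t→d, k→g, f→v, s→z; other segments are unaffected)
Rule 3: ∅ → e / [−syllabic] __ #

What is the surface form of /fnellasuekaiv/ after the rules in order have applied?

fnelazuegaive

Rule 1 (degemination): /ll/ is a geminate; the first /l/ deletes. /fnellasuekaiv/ → fnelasuekaiv.
Rule 2 (intervocalic voicing): /s/ is a voiceless obstruent between vowels /a/ and /u/, so it voices to [z]. /k/ is a voiceless obstruent between vowels /e/ and /a/, so it voices to [g]. /fnelasuekaiv/ → fnelazuegaiv.
Rule 3 (final e-epenthesis): the form ends in the consonant /v/, so [e] is inserted word-finally. /fnelazuegaiv/ → fnelazuegaive.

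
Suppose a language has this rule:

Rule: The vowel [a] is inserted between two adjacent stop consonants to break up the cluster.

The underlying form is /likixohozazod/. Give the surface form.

likixohozazod

No segment of /likixohozazod/ meets the structural description of the rule, so the form surfaces unchanged.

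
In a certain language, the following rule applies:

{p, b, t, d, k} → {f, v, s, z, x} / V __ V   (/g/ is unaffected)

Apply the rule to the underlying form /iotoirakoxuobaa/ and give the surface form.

/t/ is a stop between vowels /o/ and /o/, so it spirantizes to the fricative [s].
/k/ is a stop between vowels /a/ and /o/, so it spirantizes to the fricative [x].
/b/ is a stop between vowels /o/ and /a/, so it spirantizes to the fricative [v].
Surface form: [iosoiraxoxuovaa].

iosoiraxoxuovaa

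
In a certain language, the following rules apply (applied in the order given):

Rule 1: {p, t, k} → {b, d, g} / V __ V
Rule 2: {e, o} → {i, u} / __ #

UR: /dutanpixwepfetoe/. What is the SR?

dudanpixwepfedoi

Rule 1 (intervocalic voicing): /t/ is a voiceless stop between vowels /u/ and /a/, so it voices to [d]. /t/ is a voiceless stop between vowels /e/ and /o/, so it voices to [d]. /dutanpixwepfetoe/ → dudanpixwepfedoe.
Rule 2 (final vowel raising): /e/ is a mid vowel in word-final position, so it raises to [i]. /dudanpixwepfedoe/ → dudanpixwepfedoi.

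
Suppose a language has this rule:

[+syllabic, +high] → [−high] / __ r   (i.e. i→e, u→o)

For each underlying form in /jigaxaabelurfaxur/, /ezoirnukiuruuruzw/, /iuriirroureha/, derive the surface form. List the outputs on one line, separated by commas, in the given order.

jigaxaabelorfaxor, ezoernukioruoruzw, iorierrooreha

/jigaxaabelurfaxur/: /u/ is a high vowel immediately before /r/, so it lowers to [o]. /u/ is a high vowel immediately before /r/, so it lowers to [o]. → [jigaxaabelorfaxor].
/ezoirnukiuruuruzw/: /i/ is a high vowel immediately before /r/, so it lowers to [e]. /u/ is a high vowel immediately before /r/, so it lowers to [o]. /u/ is a high vowel immediately before /r/, so it lowers to [o]. → [ezoernukioruoruzw].
/iuriirroureha/: /u/ is a high vowel immediately before /r/, so it lowers to [o]. /i/ is a high vowel immediately before /r/, so it lowers to [e]. /u/ is a high vowel immediately before /r/, so it lowers to [o]. → [iorierrooreha].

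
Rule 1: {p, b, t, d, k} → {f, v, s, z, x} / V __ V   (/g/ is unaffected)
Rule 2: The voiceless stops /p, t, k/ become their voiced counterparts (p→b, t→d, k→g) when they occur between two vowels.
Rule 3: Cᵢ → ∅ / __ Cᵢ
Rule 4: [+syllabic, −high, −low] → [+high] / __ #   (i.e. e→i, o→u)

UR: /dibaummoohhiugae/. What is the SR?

Rule 1 (intervocalic spirantization): /b/ is a stop between vowels /i/ and /a/, so it spirantizes to the fricative [v]. /dibaummoohhiugae/ → divaummoohhiugae.
Rule 2 (intervocalic voicing): no segment meets the environment; /divaummoohhiugae/ is unchanged.
Rule 3 (degemination): /mm/ is a geminate; the first /m/ deletes. /hh/ is a geminate; the first /h/ deletes. /divaummoohhiugae/ → divaumoohiugae.
Rule 4 (final vowel raising): /e/ is a mid vowel in word-final position, so it raises to [i]. /divaumoohiugae/ → divaumoohiugai.

divaumoohiugai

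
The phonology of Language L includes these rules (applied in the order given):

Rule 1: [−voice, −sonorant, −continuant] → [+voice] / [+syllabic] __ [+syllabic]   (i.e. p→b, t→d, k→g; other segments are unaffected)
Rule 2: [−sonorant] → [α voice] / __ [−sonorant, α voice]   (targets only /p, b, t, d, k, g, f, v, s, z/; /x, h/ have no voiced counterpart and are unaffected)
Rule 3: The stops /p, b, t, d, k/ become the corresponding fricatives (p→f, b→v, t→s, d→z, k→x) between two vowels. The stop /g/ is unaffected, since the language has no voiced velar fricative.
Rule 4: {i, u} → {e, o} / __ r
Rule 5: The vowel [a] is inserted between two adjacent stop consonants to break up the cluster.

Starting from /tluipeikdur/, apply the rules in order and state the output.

Rule 1 (intervocalic voicing): /p/ is a voiceless stop between vowels /i/ and /e/, so it voices to [b]. /tluipeikdur/ → tluibeikdur.
Rule 2 (regressive voicing assimilation): /k/ precedes the voiced obstruent /d/, so it voices to [g] by assimilation. /tluibeikdur/ → tluibeigdur.
Rule 3 (intervocalic spirantization): /b/ is a stop between vowels /i/ and /e/, so it spirantizes to the fricative [v]. /tluibeigdur/ → tluiveigdur.
Rule 4 (pre-rhotic lowering): /u/ is a high vowel immediately before /r/, so it lowers to [o]. /tluiveigdur/ → tluiveigdor.
Rule 5 (stop-cluster a-epenthesis): /g/ and /d/ form a stop–stop cluster, so [a] is inserted between them. /tluiveigdor/ → tluiveigador.

tluiveigador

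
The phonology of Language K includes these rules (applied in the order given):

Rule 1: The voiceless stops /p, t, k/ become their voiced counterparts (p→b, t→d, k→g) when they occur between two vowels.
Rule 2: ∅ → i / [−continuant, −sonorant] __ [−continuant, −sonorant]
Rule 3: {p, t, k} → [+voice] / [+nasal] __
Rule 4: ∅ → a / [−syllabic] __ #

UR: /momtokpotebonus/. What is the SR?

momdokipodebonusa

Rule 1 (intervocalic voicing): /t/ is a voiceless stop between vowels /o/ and /e/, so it voices to [d]. /momtokpotebonus/ → momtokpodebonus.
Rule 2 (stop-cluster i-epenthesis): /k/ and /p/ form a stop–stop cluster, so [i] is inserted between them. /momtokpodebonus/ → momtokipodebonus.
Rule 3 (post-nasal voicing): /t/ is a voiceless stop immediately after the nasal /m/, so it voices to [d]. /momtokipodebonus/ → momdokipodebonus.
Rule 4 (final a-epenthesis): the form ends in the consonant /s/, so [a] is inserted word-finally. /momdokipodebonus/ → momdokipodebonusa.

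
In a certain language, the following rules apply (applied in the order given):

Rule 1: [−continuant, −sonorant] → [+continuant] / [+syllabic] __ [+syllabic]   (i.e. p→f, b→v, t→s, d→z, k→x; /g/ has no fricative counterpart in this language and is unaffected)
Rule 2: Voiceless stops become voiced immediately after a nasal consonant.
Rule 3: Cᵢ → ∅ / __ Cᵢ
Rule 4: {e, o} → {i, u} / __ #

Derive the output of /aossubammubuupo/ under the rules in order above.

Rule 1 (intervocalic spirantization): /b/ is a stop between vowels /u/ and /a/, so it spirantizes to the fricative [v]. /b/ is a stop between vowels /u/ and /u/, so it spirantizes to the fricative [v]. /p/ is a stop between vowels /u/ and /o/, so it spirantizes to the fricative [f]. /aossubammubuupo/ → aossuvammuvuufo.
Rule 2 (post-nasal voicing): no segment meets the environment; /aossuvammuvuufo/ is unchanged.
Rule 3 (degemination): /ss/ is a geminate; the first /s/ deletes. /mm/ is a geminate; the first /m/ deletes. /aossuvammuvuufo/ → aosuvamuvuufo.
Rule 4 (final vowel raising): /o/ is a mid vowel in word-final position, so it raises to [u]. /aosuvamuvuufo/ → aosuvamuvuufu.

aosuvamuvuufu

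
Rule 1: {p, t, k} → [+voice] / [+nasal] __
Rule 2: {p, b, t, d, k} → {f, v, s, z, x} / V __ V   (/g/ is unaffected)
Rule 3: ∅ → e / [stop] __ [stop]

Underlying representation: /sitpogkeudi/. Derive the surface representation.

Rule 1 (post-nasal voicing): no segment meets the environment; /sitpogkeudi/ is unchanged.
Rule 2 (intervocalic spirantization): /d/ is a stop between vowels /u/ and /i/, so it spirantizes to the fricative [z]. /sitpogkeudi/ → sitpogkeuzi.
Rule 3 (stop-cluster e-epenthesis): /t/ and /p/ form a stop–stop cluster, so [e] is inserted between them. /g/ and /k/ form a stop–stop cluster, so [e] is inserted between them. /sitpogkeuzi/ → sitepogekeuzi.

sitepogekeuzi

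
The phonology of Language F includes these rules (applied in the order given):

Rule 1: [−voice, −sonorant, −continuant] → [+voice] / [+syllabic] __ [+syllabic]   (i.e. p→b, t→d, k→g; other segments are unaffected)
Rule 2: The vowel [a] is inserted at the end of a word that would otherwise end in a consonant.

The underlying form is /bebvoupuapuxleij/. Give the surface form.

bebvoubuabuxleija

Rule 1 (intervocalic voicing): /p/ is a voiceless stop between vowels /u/ and /u/, so it voices to [b]. /p/ is a voiceless stop between vowels /a/ and /u/, so it voices to [b]. /bebvoupuapuxleij/ → bebvoubuabuxleij.
Rule 2 (final a-epenthesis): the form ends in the consonant /j/, so [a] is inserted word-finally. /bebvoubuabuxleij/ → bebvoubuabuxleija.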